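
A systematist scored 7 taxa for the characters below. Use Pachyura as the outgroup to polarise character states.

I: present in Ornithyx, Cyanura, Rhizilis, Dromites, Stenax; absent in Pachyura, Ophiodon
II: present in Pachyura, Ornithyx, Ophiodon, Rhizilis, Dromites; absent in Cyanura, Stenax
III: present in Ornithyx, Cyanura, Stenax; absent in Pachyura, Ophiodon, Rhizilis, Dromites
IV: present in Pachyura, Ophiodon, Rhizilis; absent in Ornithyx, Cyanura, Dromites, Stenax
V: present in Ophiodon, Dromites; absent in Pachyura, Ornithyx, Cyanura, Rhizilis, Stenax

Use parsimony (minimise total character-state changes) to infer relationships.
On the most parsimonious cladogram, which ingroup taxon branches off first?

Ophiodon

Character polarity is set by the outgroup: the derived state is whichever differs from the outgroup's state, so for II, IV the derived state is 'absent', and for the remaining characters it is 'present'.
I: derived state 'present' in Cyanura, Dromites, Ornithyx, Rhizilis, and Stenax only — synapomorphy for {Cyanura, Dromites, Ornithyx, Rhizilis, Stenax}.
Only Cyanura and Stenax show the derived state 'absent' for II, supporting them as a clade.
Only Cyanura, Ornithyx, and Stenax show the derived state 'present' for III, supporting them as a clade.
IV (derived state 'absent') is shared by Cyanura, Dromites, Ornithyx, and Stenax — a synapomorphy uniting that clade.
V (state 'present') occurs in Dromites and Ophiodon but conflicts with the nesting implied by the other characters — most parsimoniously interpreted as homoplasy.
Most parsimonious ingroup topology: ((((Ornithyx,(Cyanura,Stenax)),Dromites),Rhizilis),Ophiodon).
Ophiodon is sister to the clade containing all other ingroup taxa, so it is the earliest-diverging (most basal) ingroup lineage.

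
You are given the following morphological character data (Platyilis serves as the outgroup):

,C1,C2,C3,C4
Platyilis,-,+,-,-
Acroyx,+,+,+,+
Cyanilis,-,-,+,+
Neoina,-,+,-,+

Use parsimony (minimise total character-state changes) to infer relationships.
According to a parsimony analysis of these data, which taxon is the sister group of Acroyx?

Cyanilis

Character polarity is set by the outgroup: the derived state is whichever differs from the outgroup's state, so for C2 the derived state is '-', and for the remaining characters it is '+'.
C1 (derived state '+') is unique to Acroyx (autapomorphy; uninformative for grouping).
C2 (derived state '-') is unique to Cyanilis (autapomorphy; uninformative for grouping).
C3: derived state '+' in Acroyx and Cyanilis only — synapomorphy for {Acroyx, Cyanilis}.
C4 (derived state '+') is shared by all ingroup taxa — unites the whole ingroup.
Most parsimonious ingroup topology: ((Acroyx,Cyanilis),Neoina).
Acroyx and Cyanilis form a cherry on this tree, so they are sister taxa.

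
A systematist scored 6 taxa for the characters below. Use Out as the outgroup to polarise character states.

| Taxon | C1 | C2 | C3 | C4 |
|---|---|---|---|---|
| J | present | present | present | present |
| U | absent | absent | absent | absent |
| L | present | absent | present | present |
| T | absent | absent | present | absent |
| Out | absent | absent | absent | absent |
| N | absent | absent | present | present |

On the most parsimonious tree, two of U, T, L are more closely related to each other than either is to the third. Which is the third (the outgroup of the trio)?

The outgroup has state 'absent' for every character, so 'present' is the derived state throughout.
C1 (derived state 'present') is shared by J and L — a synapomorphy uniting that clade.
C2 (derived state 'present') is unique to J (autapomorphy; uninformative for grouping).
C3 (derived state 'present') is shared by J, L, N, and T — a synapomorphy uniting that clade.
Only J, L, and N show the derived state 'present' for C4, supporting them as a clade.
Most parsimonious ingroup topology: ((((L,J),N),T),U).
L and T share a more recent common ancestor with each other than either does with U, so U is the least closely related of the three.

U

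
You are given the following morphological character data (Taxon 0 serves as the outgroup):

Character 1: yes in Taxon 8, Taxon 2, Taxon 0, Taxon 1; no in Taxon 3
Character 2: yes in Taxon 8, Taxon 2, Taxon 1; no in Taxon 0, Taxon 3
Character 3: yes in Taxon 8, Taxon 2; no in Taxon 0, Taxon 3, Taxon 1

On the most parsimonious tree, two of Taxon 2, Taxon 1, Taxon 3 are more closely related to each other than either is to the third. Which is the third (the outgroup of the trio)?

Taxon 3

Character polarity is set by the outgroup: the derived state is whichever differs from the outgroup's state, so for Character 1 the derived state is 'no', and for the remaining characters it is 'yes'.
Character 1: derived state 'no' in Taxon 3 only — an autapomorphy, so it tells us nothing about relationships among taxa.
Only Taxon 1, Taxon 2, and Taxon 8 show the derived state 'yes' for Character 2, supporting them as a clade.
Character 3 (derived state 'yes') is shared by Taxon 2 and Taxon 8 — a synapomorphy uniting that clade.
Most parsimonious ingroup topology: (((Taxon 2,Taxon 8),Taxon 1),Taxon 3).
Taxon 1 and Taxon 2 share a more recent common ancestor with each other than either does with Taxon 3, so Taxon 3 is the least closely related of the three.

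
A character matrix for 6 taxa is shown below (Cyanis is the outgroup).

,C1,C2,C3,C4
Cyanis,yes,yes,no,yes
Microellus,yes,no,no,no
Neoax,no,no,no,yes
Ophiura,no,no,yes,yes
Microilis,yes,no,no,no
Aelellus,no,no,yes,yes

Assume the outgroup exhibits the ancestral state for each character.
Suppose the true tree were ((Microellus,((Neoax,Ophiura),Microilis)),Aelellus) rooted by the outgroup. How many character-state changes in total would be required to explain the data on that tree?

7

Map each character onto ((Microellus,((Neoax,Ophiura),Microilis)),Aelellus) (rooted by Cyanis) and count the minimum state changes it requires (Fitch parsimony):
C1: 2; C2: 1; C3: 2; C4: 2.
Total tree length = 7.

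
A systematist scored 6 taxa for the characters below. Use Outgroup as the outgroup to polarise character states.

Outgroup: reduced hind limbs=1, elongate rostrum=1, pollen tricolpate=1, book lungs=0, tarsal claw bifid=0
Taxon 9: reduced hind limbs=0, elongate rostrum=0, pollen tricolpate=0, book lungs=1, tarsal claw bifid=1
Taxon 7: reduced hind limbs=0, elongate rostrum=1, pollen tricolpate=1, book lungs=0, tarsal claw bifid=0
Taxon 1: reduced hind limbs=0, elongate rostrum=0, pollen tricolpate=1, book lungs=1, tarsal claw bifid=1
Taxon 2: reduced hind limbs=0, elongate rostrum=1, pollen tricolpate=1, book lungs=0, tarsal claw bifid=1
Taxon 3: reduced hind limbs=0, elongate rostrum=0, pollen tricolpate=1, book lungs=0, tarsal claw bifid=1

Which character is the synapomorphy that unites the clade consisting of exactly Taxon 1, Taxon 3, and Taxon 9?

Character polarity is set by the outgroup: the derived state is whichever differs from the outgroup's state, so for reduced hind limbs, elongate rostrum, pollen tricolpate the derived state is '0', and for the remaining characters it is '1'.
All ingroup taxa share the derived state '0' for reduced hind limbs; it defines the ingroup but does not resolve relationships within it.
elongate rostrum (derived state '0') is shared by Taxon 1, Taxon 3, and Taxon 9 — a synapomorphy uniting that clade.
pollen tricolpate: derived state '0' in Taxon 9 only — an autapomorphy, so it tells us nothing about relationships among taxa.
book lungs (derived state '1') is shared by Taxon 1 and Taxon 9 — a synapomorphy uniting that clade.
Only Taxon 1, Taxon 2, Taxon 3, and Taxon 9 show the derived state '1' for tarsal claw bifid, supporting them as a clade.
Most parsimonious ingroup topology: ((((Taxon 9,Taxon 1),Taxon 3),Taxon 2),Taxon 7).
The clade {Taxon 1, Taxon 3, Taxon 9} is supported by elongate rostrum: its derived state '0' occurs in exactly those taxa and in no other taxon (including the outgroup).

elongate rostrum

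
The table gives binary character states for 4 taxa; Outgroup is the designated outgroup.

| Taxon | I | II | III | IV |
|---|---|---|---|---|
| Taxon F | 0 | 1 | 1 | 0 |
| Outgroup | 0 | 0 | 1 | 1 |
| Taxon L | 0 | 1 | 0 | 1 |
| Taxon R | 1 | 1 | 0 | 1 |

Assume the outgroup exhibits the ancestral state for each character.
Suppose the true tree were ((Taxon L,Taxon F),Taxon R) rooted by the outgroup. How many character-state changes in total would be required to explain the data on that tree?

Map each character onto ((Taxon L,Taxon F),Taxon R) (rooted by Outgroup) and count the minimum state changes it requires (Fitch parsimony):
I: 1; II: 1; III: 2; IV: 1.
Total tree length = 5.

5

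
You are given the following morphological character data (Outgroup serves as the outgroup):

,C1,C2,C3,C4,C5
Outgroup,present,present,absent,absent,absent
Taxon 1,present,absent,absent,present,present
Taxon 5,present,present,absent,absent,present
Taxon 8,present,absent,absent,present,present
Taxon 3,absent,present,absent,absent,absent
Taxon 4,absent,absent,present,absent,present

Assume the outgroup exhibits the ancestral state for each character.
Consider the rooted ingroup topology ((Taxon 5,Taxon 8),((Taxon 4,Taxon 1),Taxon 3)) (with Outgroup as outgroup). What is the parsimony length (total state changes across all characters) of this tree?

Map each character onto ((Taxon 5,Taxon 8),((Taxon 4,Taxon 1),Taxon 3)) (rooted by Outgroup) and count the minimum state changes it requires (Fitch parsimony):
C1: 2; C2: 2; C3: 1; C4: 2; C5: 2.
Total tree length = 9.

9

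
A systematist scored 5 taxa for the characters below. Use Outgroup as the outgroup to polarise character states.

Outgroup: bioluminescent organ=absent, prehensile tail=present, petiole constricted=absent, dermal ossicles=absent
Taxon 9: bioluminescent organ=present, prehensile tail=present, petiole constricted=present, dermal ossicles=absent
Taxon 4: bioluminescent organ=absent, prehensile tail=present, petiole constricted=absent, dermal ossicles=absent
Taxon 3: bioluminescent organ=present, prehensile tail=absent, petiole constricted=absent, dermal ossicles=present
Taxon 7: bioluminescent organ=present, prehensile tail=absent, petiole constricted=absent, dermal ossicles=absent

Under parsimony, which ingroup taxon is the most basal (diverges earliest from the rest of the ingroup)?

Taxon 4

Character polarity is set by the outgroup: the derived state is whichever differs from the outgroup's state, so for prehensile tail the derived state is 'absent', and for the remaining characters it is 'present'.
bioluminescent organ (derived state 'present') is shared by Taxon 3, Taxon 7, and Taxon 9 — a synapomorphy uniting that clade.
prehensile tail: derived state 'absent' in Taxon 3 and Taxon 7 only — synapomorphy for {Taxon 3, Taxon 7}.
petiole constricted: derived state 'present' in Taxon 9 only — an autapomorphy, so it tells us nothing about relationships among taxa.
dermal ossicles (derived state 'present') is unique to Taxon 3 (autapomorphy; uninformative for grouping).
Most parsimonious ingroup topology: ((Taxon 9,(Taxon 3,Taxon 7)),Taxon 4).
Taxon 4 is sister to the clade containing all other ingroup taxa, so it is the earliest-diverging (most basal) ingroup lineage.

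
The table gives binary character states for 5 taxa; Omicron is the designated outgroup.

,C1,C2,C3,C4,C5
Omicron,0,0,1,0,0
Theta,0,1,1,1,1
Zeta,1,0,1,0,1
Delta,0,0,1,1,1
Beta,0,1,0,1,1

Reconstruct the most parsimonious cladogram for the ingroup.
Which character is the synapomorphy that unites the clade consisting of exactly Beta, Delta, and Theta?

Character polarity is set by the outgroup: the derived state is whichever differs from the outgroup's state, so for C3 the derived state is '0', and for the remaining characters it is '1'.
C1: derived state '1' in Zeta only — an autapomorphy, so it tells us nothing about relationships among taxa.
Only Beta and Theta show the derived state '1' for C2, supporting them as a clade.
C3: derived state '0' in Beta only — an autapomorphy, so it tells us nothing about relationships among taxa.
Only Beta, Delta, and Theta show the derived state '1' for C4, supporting them as a clade.
All ingroup taxa share the derived state '1' for C5; it defines the ingroup but does not resolve relationships within it.
Most parsimonious ingroup topology: (((Theta,Beta),Delta),Zeta).
The clade {Beta, Delta, Theta} is supported by C4: its derived state '1' occurs in exactly those taxa and in no other taxon (including the outgroup).

C4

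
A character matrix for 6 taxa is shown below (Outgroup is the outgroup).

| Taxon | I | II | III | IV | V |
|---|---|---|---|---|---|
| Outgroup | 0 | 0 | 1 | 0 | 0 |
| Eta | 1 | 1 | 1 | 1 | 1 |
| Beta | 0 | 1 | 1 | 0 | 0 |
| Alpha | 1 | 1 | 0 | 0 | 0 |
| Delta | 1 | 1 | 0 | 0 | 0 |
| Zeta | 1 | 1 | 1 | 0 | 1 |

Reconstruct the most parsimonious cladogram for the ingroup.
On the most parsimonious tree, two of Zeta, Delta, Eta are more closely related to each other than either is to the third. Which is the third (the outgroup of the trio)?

Character polarity is set by the outgroup: the derived state is whichever differs from the outgroup's state, so for III the derived state is '0', and for the remaining characters it is '1'.
I (derived state '1') is shared by Alpha, Delta, Eta, and Zeta — a synapomorphy uniting that clade.
II (derived state '1') is shared by all ingroup taxa — unites the whole ingroup.
III (derived state '0') is shared by Alpha and Delta — a synapomorphy uniting that clade.
IV (derived state '1') is unique to Eta (autapomorphy; uninformative for grouping).
V: derived state '1' in Eta and Zeta only — synapomorphy for {Eta, Zeta}.
Most parsimonious ingroup topology: (((Eta,Zeta),(Alpha,Delta)),Beta).
Eta and Zeta share a more recent common ancestor with each other than either does with Delta, so Delta is the least closely related of the three.

Delta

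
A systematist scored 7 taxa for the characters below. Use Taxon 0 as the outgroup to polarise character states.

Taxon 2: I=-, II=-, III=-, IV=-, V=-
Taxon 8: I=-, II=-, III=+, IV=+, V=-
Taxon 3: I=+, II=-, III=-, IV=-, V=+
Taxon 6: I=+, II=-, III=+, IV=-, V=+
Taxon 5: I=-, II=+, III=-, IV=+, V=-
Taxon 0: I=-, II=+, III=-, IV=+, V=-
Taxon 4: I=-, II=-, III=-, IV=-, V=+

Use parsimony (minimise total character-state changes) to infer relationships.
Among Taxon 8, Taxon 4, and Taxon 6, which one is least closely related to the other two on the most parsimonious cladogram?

Taxon 8

Character polarity is set by the outgroup: the derived state is whichever differs from the outgroup's state, so for II, IV the derived state is '-', and for the remaining characters it is '+'.
I: derived state '+' in Taxon 3 and Taxon 6 only — synapomorphy for {Taxon 3, Taxon 6}.
II (derived state '-') is shared by Taxon 2, Taxon 3, Taxon 4, Taxon 6, and Taxon 8 — a synapomorphy uniting that clade.
III (state '+') occurs in Taxon 6 and Taxon 8 but conflicts with the nesting implied by the other characters — most parsimoniously interpreted as homoplasy.
Only Taxon 2, Taxon 3, Taxon 4, and Taxon 6 show the derived state '-' for IV, supporting them as a clade.
Only Taxon 3, Taxon 4, and Taxon 6 show the derived state '+' for V, supporting them as a clade.
Most parsimonious ingroup topology: (((((Taxon 6,Taxon 3),Taxon 4),Taxon 2),Taxon 8),Taxon 5).
Taxon 4 and Taxon 6 share a more recent common ancestor with each other than either does with Taxon 8, so Taxon 8 is the least closely related of the three.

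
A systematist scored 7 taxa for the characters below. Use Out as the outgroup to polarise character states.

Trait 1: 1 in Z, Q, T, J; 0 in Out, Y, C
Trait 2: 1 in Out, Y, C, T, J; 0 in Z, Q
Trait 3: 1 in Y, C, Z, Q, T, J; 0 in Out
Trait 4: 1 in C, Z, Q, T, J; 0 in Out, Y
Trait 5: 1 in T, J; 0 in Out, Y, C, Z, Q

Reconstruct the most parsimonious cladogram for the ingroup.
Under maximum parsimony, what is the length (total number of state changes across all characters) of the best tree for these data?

Character polarity is set by the outgroup: the derived state is whichever differs from the outgroup's state, so for Trait 2 the derived state is '0', and for the remaining characters it is '1'.
Trait 1 (derived state '1') is shared by J, Q, T, and Z — a synapomorphy uniting that clade.
Only Q and Z show the derived state '0' for Trait 2, supporting them as a clade.
Trait 3 (derived state '1') is shared by all ingroup taxa — unites the whole ingroup.
Trait 4 (derived state '1') is shared by C, J, Q, T, and Z — a synapomorphy uniting that clade.
Trait 5: derived state '1' in J and T only — synapomorphy for {J, T}.
Most parsimonious ingroup topology: (Y,(C,((Z,Q),(T,J)))).
Changes per character on this tree: Trait 1: 1; Trait 2: 1; Trait 3: 1; Trait 4: 1; Trait 5: 1.
Total = 5.

5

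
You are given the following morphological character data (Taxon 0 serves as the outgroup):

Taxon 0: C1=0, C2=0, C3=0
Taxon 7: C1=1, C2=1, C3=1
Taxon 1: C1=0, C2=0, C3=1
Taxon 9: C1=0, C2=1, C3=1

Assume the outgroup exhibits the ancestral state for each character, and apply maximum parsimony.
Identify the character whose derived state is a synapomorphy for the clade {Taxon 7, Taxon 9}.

The outgroup has state '0' for every character, so '1' is the derived state throughout.
C1: derived state '1' in Taxon 7 only — an autapomorphy, so it tells us nothing about relationships among taxa.
Only Taxon 7 and Taxon 9 show the derived state '1' for C2, supporting them as a clade.
All ingroup taxa share the derived state '1' for C3; it defines the ingroup but does not resolve relationships within it.
Most parsimonious ingroup topology: ((Taxon 7,Taxon 9),Taxon 1).
The clade {Taxon 7, Taxon 9} is supported by C2: its derived state '1' occurs in exactly those taxa and in no other taxon (including the outgroup).

C2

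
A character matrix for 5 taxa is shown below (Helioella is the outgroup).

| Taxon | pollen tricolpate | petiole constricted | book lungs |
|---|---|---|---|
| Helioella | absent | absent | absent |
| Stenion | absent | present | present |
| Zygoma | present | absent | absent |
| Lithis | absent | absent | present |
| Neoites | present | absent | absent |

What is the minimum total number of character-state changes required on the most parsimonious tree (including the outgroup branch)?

3

The outgroup has state 'absent' for every character, so 'present' is the derived state throughout.
pollen tricolpate: derived state 'present' in Neoites and Zygoma only — synapomorphy for {Neoites, Zygoma}.
petiole constricted: derived state 'present' in Stenion only — an autapomorphy, so it tells us nothing about relationships among taxa.
Only Lithis and Stenion show the derived state 'present' for book lungs, supporting them as a clade.
Most parsimonious ingroup topology: ((Stenion,Lithis),(Zygoma,Neoites)).
Changes per character on this tree: pollen tricolpate: 1; petiole constricted: 1; book lungs: 1.
Total = 3.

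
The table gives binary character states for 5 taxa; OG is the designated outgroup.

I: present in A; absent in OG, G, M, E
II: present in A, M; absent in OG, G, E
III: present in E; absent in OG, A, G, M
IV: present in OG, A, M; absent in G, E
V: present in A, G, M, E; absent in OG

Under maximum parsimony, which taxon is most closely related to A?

Character polarity is set by the outgroup: the derived state is whichever differs from the outgroup's state, so for IV the derived state is 'absent', and for the remaining characters it is 'present'.
I (derived state 'present') is unique to A (autapomorphy; uninformative for grouping).
Only A and M show the derived state 'present' for II, supporting them as a clade.
III: derived state 'present' in E only — an autapomorphy, so it tells us nothing about relationships among taxa.
IV: derived state 'absent' in E and G only — synapomorphy for {E, G}.
V (derived state 'present') is shared by all ingroup taxa — unites the whole ingroup.
Most parsimonious ingroup topology: ((E,G),(M,A)).
A and M form a cherry on this tree, so they are sister taxa.

M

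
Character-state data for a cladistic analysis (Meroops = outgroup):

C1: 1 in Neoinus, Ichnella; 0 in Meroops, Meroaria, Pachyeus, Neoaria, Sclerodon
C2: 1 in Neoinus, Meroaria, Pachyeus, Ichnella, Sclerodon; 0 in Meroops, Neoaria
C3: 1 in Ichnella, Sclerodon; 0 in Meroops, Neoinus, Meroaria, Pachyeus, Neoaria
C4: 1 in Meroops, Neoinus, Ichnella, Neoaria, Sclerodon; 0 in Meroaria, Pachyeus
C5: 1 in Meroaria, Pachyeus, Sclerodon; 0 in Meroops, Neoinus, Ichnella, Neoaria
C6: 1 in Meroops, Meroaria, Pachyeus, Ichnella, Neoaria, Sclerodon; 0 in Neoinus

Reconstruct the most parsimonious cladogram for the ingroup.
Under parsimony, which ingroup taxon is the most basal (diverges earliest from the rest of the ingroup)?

Neoaria

Character polarity is set by the outgroup: the derived state is whichever differs from the outgroup's state, so for C4, C6 the derived state is '0', and for the remaining characters it is '1'.
C1: derived state '1' in Ichnella and Neoinus only — synapomorphy for {Ichnella, Neoinus}.
Only Ichnella, Meroaria, Neoinus, Pachyeus, and Sclerodon show the derived state '1' for C2, supporting them as a clade.
C3 groups Ichnella and Sclerodon, which is incompatible with the clades supported by the remaining characters; treating it as convergent (homoplasy) costs fewer steps than any alternative tree.
C4 (derived state '0') is shared by Meroaria and Pachyeus — a synapomorphy uniting that clade.
C5 (derived state '1') is shared by Meroaria, Pachyeus, and Sclerodon — a synapomorphy uniting that clade.
C6 (derived state '0') is unique to Neoinus (autapomorphy; uninformative for grouping).
Most parsimonious ingroup topology: (Neoaria,((Ichnella,Neoinus),(Sclerodon,(Meroaria,Pachyeus)))).
Neoaria is sister to the clade containing all other ingroup taxa, so it is the earliest-diverging (most basal) ingroup lineage.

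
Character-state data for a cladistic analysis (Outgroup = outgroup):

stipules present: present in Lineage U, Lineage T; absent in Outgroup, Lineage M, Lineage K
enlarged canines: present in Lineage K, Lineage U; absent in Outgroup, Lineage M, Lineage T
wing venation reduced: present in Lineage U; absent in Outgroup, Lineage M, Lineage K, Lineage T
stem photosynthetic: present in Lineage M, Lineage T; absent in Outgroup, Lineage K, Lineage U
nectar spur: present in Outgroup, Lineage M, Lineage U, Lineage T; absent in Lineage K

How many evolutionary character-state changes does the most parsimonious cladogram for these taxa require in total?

Character polarity is set by the outgroup: the derived state is whichever differs from the outgroup's state, so for nectar spur the derived state is 'absent', and for the remaining characters it is 'present'.
stipules present groups Lineage T and Lineage U, which is incompatible with the clades supported by the remaining characters; treating it as convergent (homoplasy) costs fewer steps than any alternative tree.
enlarged canines (derived state 'present') is shared by Lineage K and Lineage U — a synapomorphy uniting that clade.
wing venation reduced (derived state 'present') is unique to Lineage U (autapomorphy; uninformative for grouping).
Only Lineage M and Lineage T show the derived state 'present' for stem photosynthetic, supporting them as a clade.
nectar spur: derived state 'absent' in Lineage K only — an autapomorphy, so it tells us nothing about relationships among taxa.
Most parsimonious ingroup topology: ((Lineage M,Lineage T),(Lineage K,Lineage U)).
Changes per character on this tree: stipules present: 2; enlarged canines: 1; wing venation reduced: 1; stem photosynthetic: 1; nectar spur: 1.
Total = 6.

6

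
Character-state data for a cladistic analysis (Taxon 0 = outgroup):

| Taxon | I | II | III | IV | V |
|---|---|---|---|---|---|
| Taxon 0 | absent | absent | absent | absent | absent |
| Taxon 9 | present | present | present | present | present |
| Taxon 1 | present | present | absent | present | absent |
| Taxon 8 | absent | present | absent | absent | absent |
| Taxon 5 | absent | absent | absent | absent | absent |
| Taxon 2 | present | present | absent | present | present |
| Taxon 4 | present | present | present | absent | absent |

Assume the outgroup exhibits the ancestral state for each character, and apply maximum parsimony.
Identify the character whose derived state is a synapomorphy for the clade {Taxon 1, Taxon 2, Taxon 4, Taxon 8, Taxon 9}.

The outgroup has state 'absent' for every character, so 'present' is the derived state throughout.
Only Taxon 1, Taxon 2, Taxon 4, and Taxon 9 show the derived state 'present' for I, supporting them as a clade.
II: derived state 'present' in Taxon 1, Taxon 2, Taxon 4, Taxon 8, and Taxon 9 only — synapomorphy for {Taxon 1, Taxon 2, Taxon 4, Taxon 8, Taxon 9}.
III groups Taxon 4 and Taxon 9, which is incompatible with the clades supported by the remaining characters; treating it as convergent (homoplasy) costs fewer steps than any alternative tree.
IV: derived state 'present' in Taxon 1, Taxon 2, and Taxon 9 only — synapomorphy for {Taxon 1, Taxon 2, Taxon 9}.
V: derived state 'present' in Taxon 2 and Taxon 9 only — synapomorphy for {Taxon 2, Taxon 9}.
Most parsimonious ingroup topology: (((((Taxon 9,Taxon 2),Taxon 1),Taxon 4),Taxon 8),Taxon 5).
The clade {Taxon 1, Taxon 2, Taxon 4, Taxon 8, Taxon 9} is supported by II: its derived state 'present' occurs in exactly those taxa and in no other taxon (including the outgroup).

II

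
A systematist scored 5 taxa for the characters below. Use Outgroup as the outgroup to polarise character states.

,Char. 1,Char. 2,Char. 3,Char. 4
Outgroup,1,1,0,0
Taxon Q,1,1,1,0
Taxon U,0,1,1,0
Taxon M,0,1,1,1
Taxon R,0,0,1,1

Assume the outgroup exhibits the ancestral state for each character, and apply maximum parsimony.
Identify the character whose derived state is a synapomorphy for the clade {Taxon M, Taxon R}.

Character polarity is set by the outgroup: the derived state is whichever differs from the outgroup's state, so for Char. 1, Char. 2 the derived state is '0', and for the remaining characters it is '1'.
Char. 1 (derived state '0') is shared by Taxon M, Taxon R, and Taxon U — a synapomorphy uniting that clade.
Char. 2: derived state '0' in Taxon R only — an autapomorphy, so it tells us nothing about relationships among taxa.
All ingroup taxa share the derived state '1' for Char. 3; it defines the ingroup but does not resolve relationships within it.
Char. 4: derived state '1' in Taxon M and Taxon R only — synapomorphy for {Taxon M, Taxon R}.
Most parsimonious ingroup topology: (Taxon Q,(Taxon U,(Taxon M,Taxon R))).
The clade {Taxon M, Taxon R} is supported by Char. 4: its derived state '1' occurs in exactly those taxa and in no other taxon (including the outgroup).

Char. 4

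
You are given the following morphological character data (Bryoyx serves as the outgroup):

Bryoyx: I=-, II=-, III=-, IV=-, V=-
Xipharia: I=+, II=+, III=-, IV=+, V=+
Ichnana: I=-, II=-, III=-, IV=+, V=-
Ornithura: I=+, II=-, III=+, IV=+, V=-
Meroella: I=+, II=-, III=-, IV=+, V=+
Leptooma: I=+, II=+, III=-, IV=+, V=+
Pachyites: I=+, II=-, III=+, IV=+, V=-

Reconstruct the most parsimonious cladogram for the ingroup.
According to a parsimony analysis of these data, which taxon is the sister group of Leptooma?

The outgroup has state '-' for every character, so '+' is the derived state throughout.
Only Leptooma, Meroella, Ornithura, Pachyites, and Xipharia show the derived state '+' for I, supporting them as a clade.
Only Leptooma and Xipharia show the derived state '+' for II, supporting them as a clade.
III: derived state '+' in Ornithura and Pachyites only — synapomorphy for {Ornithura, Pachyites}.
IV (derived state '+') is shared by all ingroup taxa — unites the whole ingroup.
Only Leptooma, Meroella, and Xipharia show the derived state '+' for V, supporting them as a clade.
Most parsimonious ingroup topology: ((((Xipharia,Leptooma),Meroella),(Ornithura,Pachyites)),Ichnana).
Leptooma and Xipharia form a cherry on this tree, so they are sister taxa.

Xipharia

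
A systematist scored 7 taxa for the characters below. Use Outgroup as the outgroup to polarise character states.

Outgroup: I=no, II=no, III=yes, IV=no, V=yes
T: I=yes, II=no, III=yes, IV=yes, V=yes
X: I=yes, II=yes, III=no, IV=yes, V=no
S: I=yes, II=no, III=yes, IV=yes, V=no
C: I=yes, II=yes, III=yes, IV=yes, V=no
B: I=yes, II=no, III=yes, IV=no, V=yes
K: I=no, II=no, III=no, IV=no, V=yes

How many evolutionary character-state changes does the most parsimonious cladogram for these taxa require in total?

Character polarity is set by the outgroup: the derived state is whichever differs from the outgroup's state, so for III, V the derived state is 'no', and for the remaining characters it is 'yes'.
I: derived state 'yes' in B, C, S, T, and X only — synapomorphy for {B, C, S, T, X}.
II (derived state 'yes') is shared by C and X — a synapomorphy uniting that clade.
III (state 'no') occurs in K and X but conflicts with the nesting implied by the other characters — most parsimoniously interpreted as homoplasy.
IV (derived state 'yes') is shared by C, S, T, and X — a synapomorphy uniting that clade.
V (derived state 'no') is shared by C, S, and X — a synapomorphy uniting that clade.
Most parsimonious ingroup topology: (((T,((X,C),S)),B),K).
Changes per character on this tree: I: 1; II: 1; III: 2; IV: 1; V: 1.
Total = 6.

6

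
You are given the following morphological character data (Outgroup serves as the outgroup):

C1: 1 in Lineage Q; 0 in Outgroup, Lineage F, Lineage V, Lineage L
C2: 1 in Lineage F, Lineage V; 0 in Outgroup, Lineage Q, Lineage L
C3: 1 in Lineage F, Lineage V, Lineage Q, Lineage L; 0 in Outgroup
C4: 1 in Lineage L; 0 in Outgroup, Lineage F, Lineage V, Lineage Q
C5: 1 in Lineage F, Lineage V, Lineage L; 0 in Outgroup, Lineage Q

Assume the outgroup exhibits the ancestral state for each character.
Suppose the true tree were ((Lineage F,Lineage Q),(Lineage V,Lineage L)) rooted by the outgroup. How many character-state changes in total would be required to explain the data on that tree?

Map each character onto ((Lineage F,Lineage Q),(Lineage V,Lineage L)) (rooted by Outgroup) and count the minimum state changes it requires (Fitch parsimony):
C1: 1; C2: 2; C3: 1; C4: 1; C5: 2.
Total tree length = 7.

7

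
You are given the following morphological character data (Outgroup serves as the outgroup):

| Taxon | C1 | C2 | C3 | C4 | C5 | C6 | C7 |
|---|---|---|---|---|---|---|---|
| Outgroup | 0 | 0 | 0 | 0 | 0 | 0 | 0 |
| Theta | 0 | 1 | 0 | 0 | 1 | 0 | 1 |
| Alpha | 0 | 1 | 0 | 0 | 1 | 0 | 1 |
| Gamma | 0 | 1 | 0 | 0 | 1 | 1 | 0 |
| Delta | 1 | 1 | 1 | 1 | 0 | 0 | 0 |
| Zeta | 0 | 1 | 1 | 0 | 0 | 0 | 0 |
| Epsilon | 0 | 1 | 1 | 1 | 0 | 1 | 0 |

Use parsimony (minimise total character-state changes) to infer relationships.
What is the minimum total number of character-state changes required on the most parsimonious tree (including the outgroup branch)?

8

The outgroup has state '0' for every character, so '1' is the derived state throughout.
C1: derived state '1' in Delta only — an autapomorphy, so it tells us nothing about relationships among taxa.
C2 (derived state '1') is shared by all ingroup taxa — unites the whole ingroup.
C3 (derived state '1') is shared by Delta, Epsilon, and Zeta — a synapomorphy uniting that clade.
C4 (derived state '1') is shared by Delta and Epsilon — a synapomorphy uniting that clade.
C5 (derived state '1') is shared by Alpha, Gamma, and Theta — a synapomorphy uniting that clade.
C6 (state '1') occurs in Epsilon and Gamma but conflicts with the nesting implied by the other characters — most parsimoniously interpreted as homoplasy.
Only Alpha and Theta show the derived state '1' for C7, supporting them as a clade.
Most parsimonious ingroup topology: (((Theta,Alpha),Gamma),((Delta,Epsilon),Zeta)).
Changes per character on this tree: C1: 1; C2: 1; C3: 1; C4: 1; C5: 1; C6: 2; C7: 1.
Total = 8.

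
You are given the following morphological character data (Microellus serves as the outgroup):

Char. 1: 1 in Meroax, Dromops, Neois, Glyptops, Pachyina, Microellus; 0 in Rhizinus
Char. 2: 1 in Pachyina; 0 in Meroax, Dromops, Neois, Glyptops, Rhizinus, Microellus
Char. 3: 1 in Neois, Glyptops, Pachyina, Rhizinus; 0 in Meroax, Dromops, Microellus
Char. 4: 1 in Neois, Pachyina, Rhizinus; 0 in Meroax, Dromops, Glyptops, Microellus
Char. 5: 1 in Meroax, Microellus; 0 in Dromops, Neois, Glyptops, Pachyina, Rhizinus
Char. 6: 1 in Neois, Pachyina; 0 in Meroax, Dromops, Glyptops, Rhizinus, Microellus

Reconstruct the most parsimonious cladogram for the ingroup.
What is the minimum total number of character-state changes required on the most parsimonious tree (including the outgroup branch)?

6

Character polarity is set by the outgroup: the derived state is whichever differs from the outgroup's state, so for Char. 1, Char. 5 the derived state is '0', and for the remaining characters it is '1'.
Char. 1 (derived state '0') is unique to Rhizinus (autapomorphy; uninformative for grouping).
Char. 2 (derived state '1') is unique to Pachyina (autapomorphy; uninformative for grouping).
Only Glyptops, Neois, Pachyina, and Rhizinus show the derived state '1' for Char. 3, supporting them as a clade.
Char. 4: derived state '1' in Neois, Pachyina, and Rhizinus only — synapomorphy for {Neois, Pachyina, Rhizinus}.
Char. 5 (derived state '0') is shared by Dromops, Glyptops, Neois, Pachyina, and Rhizinus — a synapomorphy uniting that clade.
Char. 6: derived state '1' in Neois and Pachyina only — synapomorphy for {Neois, Pachyina}.
Most parsimonious ingroup topology: (Meroax,((((Pachyina,Neois),Rhizinus),Glyptops),Dromops)).
Changes per character on this tree: Char. 1: 1; Char. 2: 1; Char. 3: 1; Char. 4: 1; Char. 5: 1; Char. 6: 1.
Total = 6.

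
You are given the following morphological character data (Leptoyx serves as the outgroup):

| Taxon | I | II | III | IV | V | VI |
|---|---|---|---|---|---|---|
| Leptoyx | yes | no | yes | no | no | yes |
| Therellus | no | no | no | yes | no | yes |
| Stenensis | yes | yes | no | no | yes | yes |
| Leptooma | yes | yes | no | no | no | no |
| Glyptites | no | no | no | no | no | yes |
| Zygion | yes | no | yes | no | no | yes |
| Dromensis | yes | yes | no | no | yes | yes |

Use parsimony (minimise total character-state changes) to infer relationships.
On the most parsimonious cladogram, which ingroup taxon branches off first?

Zygion

Character polarity is set by the outgroup: the derived state is whichever differs from the outgroup's state, so for I, III, VI the derived state is 'no', and for the remaining characters it is 'yes'.
I (derived state 'no') is shared by Glyptites and Therellus — a synapomorphy uniting that clade.
Only Dromensis, Leptooma, and Stenensis show the derived state 'yes' for II, supporting them as a clade.
III (derived state 'no') is shared by Dromensis, Glyptites, Leptooma, Stenensis, and Therellus — a synapomorphy uniting that clade.
IV: derived state 'yes' in Therellus only — an autapomorphy, so it tells us nothing about relationships among taxa.
V (derived state 'yes') is shared by Dromensis and Stenensis — a synapomorphy uniting that clade.
VI (derived state 'no') is unique to Leptooma (autapomorphy; uninformative for grouping).
Most parsimonious ingroup topology: (((Therellus,Glyptites),((Stenensis,Dromensis),Leptooma)),Zygion).
Zygion is sister to the clade containing all other ingroup taxa, so it is the earliest-diverging (most basal) ingroup lineage.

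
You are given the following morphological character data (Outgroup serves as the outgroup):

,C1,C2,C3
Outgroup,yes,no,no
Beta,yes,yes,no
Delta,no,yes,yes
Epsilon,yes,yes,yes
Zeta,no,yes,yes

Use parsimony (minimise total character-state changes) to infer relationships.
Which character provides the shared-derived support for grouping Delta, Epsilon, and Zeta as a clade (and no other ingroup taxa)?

Character polarity is set by the outgroup: the derived state is whichever differs from the outgroup's state, so for C1 the derived state is 'no', and for the remaining characters it is 'yes'.
Only Delta and Zeta show the derived state 'no' for C1, supporting them as a clade.
C2 (derived state 'yes') is shared by all ingroup taxa — unites the whole ingroup.
C3: derived state 'yes' in Delta, Epsilon, and Zeta only — synapomorphy for {Delta, Epsilon, Zeta}.
Most parsimonious ingroup topology: (Beta,((Delta,Zeta),Epsilon)).
The clade {Delta, Epsilon, Zeta} is supported by C3: its derived state 'yes' occurs in exactly those taxa and in no other taxon (including the outgroup).

C3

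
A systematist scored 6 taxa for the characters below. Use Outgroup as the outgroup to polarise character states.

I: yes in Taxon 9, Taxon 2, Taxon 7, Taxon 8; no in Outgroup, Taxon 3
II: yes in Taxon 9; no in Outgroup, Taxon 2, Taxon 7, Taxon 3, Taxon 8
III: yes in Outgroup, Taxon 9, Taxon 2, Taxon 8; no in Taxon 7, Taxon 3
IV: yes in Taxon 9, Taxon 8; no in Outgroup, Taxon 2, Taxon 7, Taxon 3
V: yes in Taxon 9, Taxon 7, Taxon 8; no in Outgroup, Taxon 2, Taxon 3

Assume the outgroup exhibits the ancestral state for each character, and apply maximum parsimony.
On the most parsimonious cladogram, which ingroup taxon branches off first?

Character polarity is set by the outgroup: the derived state is whichever differs from the outgroup's state, so for III the derived state is 'no', and for the remaining characters it is 'yes'.
Only Taxon 2, Taxon 7, Taxon 8, and Taxon 9 show the derived state 'yes' for I, supporting them as a clade.
II (derived state 'yes') is unique to Taxon 9 (autapomorphy; uninformative for grouping).
III groups Taxon 3 and Taxon 7, which is incompatible with the clades supported by the remaining characters; treating it as convergent (homoplasy) costs fewer steps than any alternative tree.
IV: derived state 'yes' in Taxon 8 and Taxon 9 only — synapomorphy for {Taxon 8, Taxon 9}.
Only Taxon 7, Taxon 8, and Taxon 9 show the derived state 'yes' for V, supporting them as a clade.
Most parsimonious ingroup topology: ((((Taxon 9,Taxon 8),Taxon 7),Taxon 2),Taxon 3).
Taxon 3 is sister to the clade containing all other ingroup taxa, so it is the earliest-diverging (most basal) ingroup lineage.

Taxon 3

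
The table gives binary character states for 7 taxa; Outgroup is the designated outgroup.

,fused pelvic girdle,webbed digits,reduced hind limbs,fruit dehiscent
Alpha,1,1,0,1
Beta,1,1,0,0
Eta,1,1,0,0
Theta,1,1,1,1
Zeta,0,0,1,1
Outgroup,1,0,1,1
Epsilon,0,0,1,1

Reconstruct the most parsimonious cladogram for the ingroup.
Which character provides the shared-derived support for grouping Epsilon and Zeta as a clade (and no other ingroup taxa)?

Character polarity is set by the outgroup: the derived state is whichever differs from the outgroup's state, so for fused pelvic girdle, reduced hind limbs, fruit dehiscent the derived state is '0', and for the remaining characters it is '1'.
Only Epsilon and Zeta show the derived state '0' for fused pelvic girdle, supporting them as a clade.
webbed digits: derived state '1' in Alpha, Beta, Eta, and Theta only — synapomorphy for {Alpha, Beta, Eta, Theta}.
reduced hind limbs (derived state '0') is shared by Alpha, Beta, and Eta — a synapomorphy uniting that clade.
Only Beta and Eta show the derived state '0' for fruit dehiscent, supporting them as a clade.
Most parsimonious ingroup topology: ((((Eta,Beta),Alpha),Theta),(Epsilon,Zeta)).
The clade {Epsilon, Zeta} is supported by fused pelvic girdle: its derived state '0' occurs in exactly those taxa and in no other taxon (including the outgroup).

fused pelvic girdle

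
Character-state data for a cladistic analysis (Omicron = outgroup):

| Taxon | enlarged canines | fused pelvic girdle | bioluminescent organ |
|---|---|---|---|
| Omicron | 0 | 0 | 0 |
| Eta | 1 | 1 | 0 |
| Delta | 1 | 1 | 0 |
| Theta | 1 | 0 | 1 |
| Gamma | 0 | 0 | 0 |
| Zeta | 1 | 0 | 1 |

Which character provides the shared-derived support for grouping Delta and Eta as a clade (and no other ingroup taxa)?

fused pelvic girdle

The outgroup has state '0' for every character, so '1' is the derived state throughout.
Only Delta, Eta, Theta, and Zeta show the derived state '1' for enlarged canines, supporting them as a clade.
Only Delta and Eta show the derived state '1' for fused pelvic girdle, supporting them as a clade.
bioluminescent organ: derived state '1' in Theta and Zeta only — synapomorphy for {Theta, Zeta}.
Most parsimonious ingroup topology: (((Eta,Delta),(Theta,Zeta)),Gamma).
The clade {Delta, Eta} is supported by fused pelvic girdle: its derived state '1' occurs in exactly those taxa and in no other taxon (including the outgroup).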